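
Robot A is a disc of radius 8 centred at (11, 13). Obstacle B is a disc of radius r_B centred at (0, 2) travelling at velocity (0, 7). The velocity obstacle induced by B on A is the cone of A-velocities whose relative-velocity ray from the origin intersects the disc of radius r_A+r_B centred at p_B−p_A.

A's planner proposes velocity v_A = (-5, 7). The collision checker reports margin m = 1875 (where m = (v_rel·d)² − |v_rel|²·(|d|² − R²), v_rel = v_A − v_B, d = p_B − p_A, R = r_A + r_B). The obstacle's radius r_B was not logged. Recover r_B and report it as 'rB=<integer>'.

m = 1875
d = (-11, -11);  v_rel = (-5, 0),  |v_rel|² = 25
v_rel×d = (-5)·(-11) − (0)·(-11) = 55
since m = R²·25 − 55²:  R² = (3025 + 1875) / 25 = 196
R = √196 = 14  ⇒  r_B = 14 − 8 = 6

rB=6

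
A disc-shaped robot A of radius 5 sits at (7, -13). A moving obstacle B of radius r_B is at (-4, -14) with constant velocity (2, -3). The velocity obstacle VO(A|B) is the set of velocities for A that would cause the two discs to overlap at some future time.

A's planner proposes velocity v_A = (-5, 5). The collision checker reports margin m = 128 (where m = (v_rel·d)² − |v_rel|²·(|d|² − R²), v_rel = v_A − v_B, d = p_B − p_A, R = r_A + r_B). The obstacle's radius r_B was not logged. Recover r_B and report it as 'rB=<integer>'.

m = 128
d = (-11, -1);  v_rel = (-7, 8),  |v_rel|² = 113
v_rel×d = (-7)·(-1) − (8)·(-11) = 95
since m = R²·113 − 95²:  R² = (9025 + 128) / 113 = 81
R = √81 = 9  ⇒  r_B = 9 − 5 = 4

rB=4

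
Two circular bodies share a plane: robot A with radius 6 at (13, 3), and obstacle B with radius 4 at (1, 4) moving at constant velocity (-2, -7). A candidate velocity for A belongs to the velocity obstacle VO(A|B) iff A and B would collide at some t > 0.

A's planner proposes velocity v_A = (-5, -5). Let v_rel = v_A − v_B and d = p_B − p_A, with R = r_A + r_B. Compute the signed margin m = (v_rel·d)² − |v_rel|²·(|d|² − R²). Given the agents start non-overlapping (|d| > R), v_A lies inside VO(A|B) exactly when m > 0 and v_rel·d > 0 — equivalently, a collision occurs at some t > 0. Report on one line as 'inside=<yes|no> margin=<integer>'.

d = (-12, 1),  |d|² = 145;  R = 6+4 = 10,  c = 145−10² = 45
v_rel = (-3, 2),  |v_rel|² = 13;  v_rel·d = (-3)·(-12) + (2)·(1) = 38
13·t² − 76·t + 45 = 0  ⇒  m = 38² − 13·45 = 859
m = 859 > 0,  v_rel·d = 38 > 0  ⇒  inside

inside=yes margin=859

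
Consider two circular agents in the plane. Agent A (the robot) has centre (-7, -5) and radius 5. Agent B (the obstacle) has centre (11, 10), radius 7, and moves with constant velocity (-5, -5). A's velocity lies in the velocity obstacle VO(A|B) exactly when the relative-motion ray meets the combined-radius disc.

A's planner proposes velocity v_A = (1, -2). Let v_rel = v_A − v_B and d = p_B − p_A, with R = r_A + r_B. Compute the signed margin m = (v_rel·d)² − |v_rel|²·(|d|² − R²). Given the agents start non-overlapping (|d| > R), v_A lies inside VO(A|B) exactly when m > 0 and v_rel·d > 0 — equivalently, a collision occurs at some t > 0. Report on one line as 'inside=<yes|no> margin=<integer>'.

d = (18, 15),  |d|² = 549;  R = 5+7 = 12,  c = 549−12² = 405
v_rel = (6, 3),  |v_rel|² = 45;  v_rel·d = (6)·(18) + (3)·(15) = 153
45·t² − 306·t + 405 = 0  ⇒  m = 153² − 45·405 = 5184
m = 5184 > 0,  v_rel·d = 153 > 0  ⇒  inside

inside=yes margin=5184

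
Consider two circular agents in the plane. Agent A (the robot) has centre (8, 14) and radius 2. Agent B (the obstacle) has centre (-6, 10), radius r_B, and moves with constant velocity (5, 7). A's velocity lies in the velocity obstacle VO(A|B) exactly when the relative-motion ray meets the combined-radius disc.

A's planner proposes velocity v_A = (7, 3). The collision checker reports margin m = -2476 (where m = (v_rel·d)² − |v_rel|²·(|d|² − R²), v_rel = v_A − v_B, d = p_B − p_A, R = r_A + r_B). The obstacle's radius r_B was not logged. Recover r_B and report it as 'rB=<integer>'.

m = -2476
d = (-14, -4);  v_rel = (2, -4),  |v_rel|² = 20
v_rel×d = (2)·(-4) − (-4)·(-14) = -64
since m = R²·20 − (-64)²:  R² = (4096 + -2476) / 20 = 81
R = √81 = 9  ⇒  r_B = 9 − 2 = 7

rB=7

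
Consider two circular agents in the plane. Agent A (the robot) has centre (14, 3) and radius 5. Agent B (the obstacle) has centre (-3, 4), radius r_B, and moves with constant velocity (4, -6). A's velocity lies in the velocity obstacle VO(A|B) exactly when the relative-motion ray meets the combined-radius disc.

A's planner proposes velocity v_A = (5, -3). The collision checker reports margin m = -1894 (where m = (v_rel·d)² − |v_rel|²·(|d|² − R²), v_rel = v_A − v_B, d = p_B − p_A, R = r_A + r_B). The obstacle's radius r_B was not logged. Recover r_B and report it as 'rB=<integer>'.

m = -1894
d = (-17, 1);  v_rel = (1, 3),  |v_rel|² = 10
v_rel×d = (1)·(1) − (3)·(-17) = 52
since m = R²·10 − 52²:  R² = (2704 + -1894) / 10 = 81
R = √81 = 9  ⇒  r_B = 9 − 5 = 4

rB=4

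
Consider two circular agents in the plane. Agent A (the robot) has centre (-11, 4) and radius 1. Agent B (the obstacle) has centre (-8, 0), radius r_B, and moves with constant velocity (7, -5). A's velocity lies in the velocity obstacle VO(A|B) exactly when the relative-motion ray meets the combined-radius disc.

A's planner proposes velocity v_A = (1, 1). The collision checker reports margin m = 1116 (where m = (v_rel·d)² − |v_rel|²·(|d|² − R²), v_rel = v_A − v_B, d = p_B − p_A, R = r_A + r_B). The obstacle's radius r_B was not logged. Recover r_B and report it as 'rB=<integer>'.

m = 1116
d = (3, -4);  v_rel = (-6, 6),  |v_rel|² = 72
v_rel×d = (-6)·(-4) − (6)·(3) = 6
since m = R²·72 − 6²:  R² = (36 + 1116) / 72 = 16
R = √16 = 4  ⇒  r_B = 4 − 1 = 3

rB=3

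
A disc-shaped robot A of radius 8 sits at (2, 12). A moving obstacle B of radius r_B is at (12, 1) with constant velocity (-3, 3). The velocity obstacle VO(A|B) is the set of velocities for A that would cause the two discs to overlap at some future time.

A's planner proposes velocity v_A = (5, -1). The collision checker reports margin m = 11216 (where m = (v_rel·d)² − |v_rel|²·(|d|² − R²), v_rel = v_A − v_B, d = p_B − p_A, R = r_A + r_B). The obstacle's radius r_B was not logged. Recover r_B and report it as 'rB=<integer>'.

m = 11216
d = (10, -11);  v_rel = (8, -4),  |v_rel|² = 80
v_rel×d = (8)·(-11) − (-4)·(10) = -48
since m = R²·80 − (-48)²:  R² = (2304 + 11216) / 80 = 169
R = √169 = 13  ⇒  r_B = 13 − 8 = 5

rB=5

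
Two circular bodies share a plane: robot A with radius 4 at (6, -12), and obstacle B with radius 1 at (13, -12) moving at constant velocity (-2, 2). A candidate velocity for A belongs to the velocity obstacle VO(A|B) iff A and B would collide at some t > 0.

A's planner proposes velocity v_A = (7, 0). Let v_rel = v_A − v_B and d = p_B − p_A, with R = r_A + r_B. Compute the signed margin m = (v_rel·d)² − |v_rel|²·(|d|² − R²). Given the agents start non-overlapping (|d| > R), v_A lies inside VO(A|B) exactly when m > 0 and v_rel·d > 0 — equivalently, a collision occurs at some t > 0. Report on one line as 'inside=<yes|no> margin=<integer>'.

d = (7, 0),  |d|² = 49;  R = 4+1 = 5,  c = 49−5² = 24
v_rel = (9, -2),  |v_rel|² = 85;  v_rel·d = (9)·(7) + (-2)·(0) = 63
85·t² − 126·t + 24 = 0  ⇒  m = 63² − 85·24 = 1929
m = 1929 > 0,  v_rel·d = 63 > 0  ⇒  inside

inside=yes margin=1929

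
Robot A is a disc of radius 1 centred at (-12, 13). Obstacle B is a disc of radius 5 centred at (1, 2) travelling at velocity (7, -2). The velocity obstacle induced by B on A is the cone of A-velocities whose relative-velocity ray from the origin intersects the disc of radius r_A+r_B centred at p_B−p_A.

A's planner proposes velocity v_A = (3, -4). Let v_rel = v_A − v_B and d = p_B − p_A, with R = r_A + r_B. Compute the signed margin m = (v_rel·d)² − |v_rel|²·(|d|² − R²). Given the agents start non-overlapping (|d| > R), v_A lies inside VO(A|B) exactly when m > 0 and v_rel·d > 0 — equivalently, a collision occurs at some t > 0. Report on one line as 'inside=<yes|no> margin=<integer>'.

d = (13, -11),  |d|² = 290;  R = 1+5 = 6,  c = 290−6² = 254
v_rel = (-4, -2),  |v_rel|² = 20;  v_rel·d = (-4)·(13) + (-2)·(-11) = -30
20·t² + 60·t + 254 = 0  ⇒  m = (-30)² − 20·254 = -4180
m = -4180 < 0,  v_rel·d = -30 < 0  ⇒  outside

inside=no margin=-4180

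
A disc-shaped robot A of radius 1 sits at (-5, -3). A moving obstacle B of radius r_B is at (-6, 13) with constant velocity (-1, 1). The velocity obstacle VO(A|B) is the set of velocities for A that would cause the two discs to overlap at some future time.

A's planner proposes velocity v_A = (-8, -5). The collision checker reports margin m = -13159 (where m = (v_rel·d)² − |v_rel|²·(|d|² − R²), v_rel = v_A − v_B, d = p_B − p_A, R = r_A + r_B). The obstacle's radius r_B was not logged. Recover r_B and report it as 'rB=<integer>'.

m = -13159
d = (-1, 16);  v_rel = (-7, -6),  |v_rel|² = 85
v_rel×d = (-7)·(16) − (-6)·(-1) = -118
since m = R²·85 − (-118)²:  R² = (13924 + -13159) / 85 = 9
R = √9 = 3  ⇒  r_B = 3 − 1 = 2

rB=2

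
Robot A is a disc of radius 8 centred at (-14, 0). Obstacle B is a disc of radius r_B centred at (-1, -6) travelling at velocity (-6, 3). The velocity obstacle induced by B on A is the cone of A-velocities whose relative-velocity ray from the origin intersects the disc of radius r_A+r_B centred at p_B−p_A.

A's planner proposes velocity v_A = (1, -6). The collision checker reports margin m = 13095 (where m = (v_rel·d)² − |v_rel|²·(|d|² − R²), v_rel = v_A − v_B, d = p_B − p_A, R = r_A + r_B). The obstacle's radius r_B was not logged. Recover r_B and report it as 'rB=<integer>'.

m = 13095
d = (13, -6);  v_rel = (7, -9),  |v_rel|² = 130
v_rel×d = (7)·(-6) − (-9)·(13) = 75
since m = R²·130 − 75²:  R² = (5625 + 13095) / 130 = 144
R = √144 = 12  ⇒  r_B = 12 − 8 = 4

rB=4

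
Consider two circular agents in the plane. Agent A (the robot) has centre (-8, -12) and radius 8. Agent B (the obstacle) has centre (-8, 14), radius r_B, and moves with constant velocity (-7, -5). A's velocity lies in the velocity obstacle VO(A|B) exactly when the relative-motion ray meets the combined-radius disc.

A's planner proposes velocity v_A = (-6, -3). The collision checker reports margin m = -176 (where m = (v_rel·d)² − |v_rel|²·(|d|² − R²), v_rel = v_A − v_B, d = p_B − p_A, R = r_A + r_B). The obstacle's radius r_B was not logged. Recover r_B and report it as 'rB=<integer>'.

m = -176
d = (0, 26);  v_rel = (1, 2),  |v_rel|² = 5
v_rel×d = (1)·(26) − (2)·(0) = 26
since m = R²·5 − 26²:  R² = (676 + -176) / 5 = 100
R = √100 = 10  ⇒  r_B = 10 − 8 = 2

rB=2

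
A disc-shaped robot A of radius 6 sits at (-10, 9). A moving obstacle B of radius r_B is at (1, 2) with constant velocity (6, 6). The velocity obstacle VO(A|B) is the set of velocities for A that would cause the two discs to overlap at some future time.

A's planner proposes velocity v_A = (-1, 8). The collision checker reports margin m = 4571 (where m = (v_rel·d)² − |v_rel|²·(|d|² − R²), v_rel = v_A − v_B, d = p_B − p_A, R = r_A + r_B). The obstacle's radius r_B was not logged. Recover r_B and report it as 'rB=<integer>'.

m = 4571
d = (11, -7);  v_rel = (-7, 2),  |v_rel|² = 53
v_rel×d = (-7)·(-7) − (2)·(11) = 27
since m = R²·53 − 27²:  R² = (729 + 4571) / 53 = 100
R = √100 = 10  ⇒  r_B = 10 − 6 = 4

rB=4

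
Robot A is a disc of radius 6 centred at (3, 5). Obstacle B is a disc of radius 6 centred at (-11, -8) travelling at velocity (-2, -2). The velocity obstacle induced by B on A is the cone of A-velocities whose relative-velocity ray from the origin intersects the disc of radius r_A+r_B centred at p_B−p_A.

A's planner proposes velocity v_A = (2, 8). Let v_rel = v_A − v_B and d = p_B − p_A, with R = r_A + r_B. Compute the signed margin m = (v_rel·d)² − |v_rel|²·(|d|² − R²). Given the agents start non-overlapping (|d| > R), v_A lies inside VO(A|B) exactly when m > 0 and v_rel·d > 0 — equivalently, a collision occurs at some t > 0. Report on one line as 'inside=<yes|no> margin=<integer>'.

d = (-14, -13),  |d|² = 365;  R = 6+6 = 12,  c = 365−12² = 221
v_rel = (4, 10),  |v_rel|² = 116;  v_rel·d = (4)·(-14) + (10)·(-13) = -186
116·t² + 372·t + 221 = 0  ⇒  m = (-186)² − 116·221 = 8960
m = 8960 > 0,  v_rel·d = -186 < 0  ⇒  outside

inside=no margin=8960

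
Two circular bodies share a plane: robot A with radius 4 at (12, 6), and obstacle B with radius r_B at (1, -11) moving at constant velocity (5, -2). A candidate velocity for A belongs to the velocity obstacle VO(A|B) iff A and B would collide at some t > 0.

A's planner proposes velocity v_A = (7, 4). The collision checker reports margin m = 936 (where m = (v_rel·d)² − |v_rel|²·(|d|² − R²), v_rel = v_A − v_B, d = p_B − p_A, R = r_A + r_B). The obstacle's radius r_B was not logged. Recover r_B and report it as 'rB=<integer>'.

m = 936
d = (-11, -17);  v_rel = (2, 6),  |v_rel|² = 40
v_rel×d = (2)·(-17) − (6)·(-11) = 32
since m = R²·40 − 32²:  R² = (1024 + 936) / 40 = 49
R = √49 = 7  ⇒  r_B = 7 − 4 = 3

rB=3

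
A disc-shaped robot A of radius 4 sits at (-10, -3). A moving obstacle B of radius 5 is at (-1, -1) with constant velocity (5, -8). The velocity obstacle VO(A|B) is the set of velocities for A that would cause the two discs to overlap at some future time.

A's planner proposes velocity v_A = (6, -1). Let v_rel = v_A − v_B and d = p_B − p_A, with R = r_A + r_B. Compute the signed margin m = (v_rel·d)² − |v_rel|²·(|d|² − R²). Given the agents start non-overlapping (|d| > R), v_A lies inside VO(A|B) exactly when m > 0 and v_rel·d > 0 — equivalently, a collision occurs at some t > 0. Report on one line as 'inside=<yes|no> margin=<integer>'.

d = (9, 2),  |d|² = 85;  R = 4+5 = 9,  c = 85−9² = 4
v_rel = (1, 7),  |v_rel|² = 50;  v_rel·d = (1)·(9) + (7)·(2) = 23
50·t² − 46·t + 4 = 0  ⇒  m = 23² − 50·4 = 329
m = 329 > 0,  v_rel·d = 23 > 0  ⇒  inside

inside=yes margin=329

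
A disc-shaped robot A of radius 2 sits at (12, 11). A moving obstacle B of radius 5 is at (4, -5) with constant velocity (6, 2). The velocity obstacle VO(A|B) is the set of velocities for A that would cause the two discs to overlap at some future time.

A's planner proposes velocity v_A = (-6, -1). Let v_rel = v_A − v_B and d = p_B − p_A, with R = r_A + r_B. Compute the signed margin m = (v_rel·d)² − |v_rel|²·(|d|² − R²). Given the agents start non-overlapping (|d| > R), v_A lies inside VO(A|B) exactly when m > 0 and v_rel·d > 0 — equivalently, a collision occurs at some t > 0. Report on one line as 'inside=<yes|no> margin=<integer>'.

d = (-8, -16),  |d|² = 320;  R = 2+5 = 7,  c = 320−7² = 271
v_rel = (-12, -3),  |v_rel|² = 153;  v_rel·d = (-12)·(-8) + (-3)·(-16) = 144
153·t² − 288·t + 271 = 0  ⇒  m = 144² − 153·271 = -20727
m = -20727 < 0,  v_rel·d = 144 > 0  ⇒  outside

inside=no margin=-20727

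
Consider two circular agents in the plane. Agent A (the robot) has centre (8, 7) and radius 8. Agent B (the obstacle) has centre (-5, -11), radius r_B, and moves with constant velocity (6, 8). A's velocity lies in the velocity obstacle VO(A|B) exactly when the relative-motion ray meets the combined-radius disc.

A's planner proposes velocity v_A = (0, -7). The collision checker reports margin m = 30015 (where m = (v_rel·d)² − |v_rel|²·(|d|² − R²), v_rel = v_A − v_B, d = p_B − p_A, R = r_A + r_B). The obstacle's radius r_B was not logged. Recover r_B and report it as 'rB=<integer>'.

m = 30015
d = (-13, -18);  v_rel = (-6, -15),  |v_rel|² = 261
v_rel×d = (-6)·(-18) − (-15)·(-13) = -87
since m = R²·261 − (-87)²:  R² = (7569 + 30015) / 261 = 144
R = √144 = 12  ⇒  r_B = 12 − 8 = 4

rB=4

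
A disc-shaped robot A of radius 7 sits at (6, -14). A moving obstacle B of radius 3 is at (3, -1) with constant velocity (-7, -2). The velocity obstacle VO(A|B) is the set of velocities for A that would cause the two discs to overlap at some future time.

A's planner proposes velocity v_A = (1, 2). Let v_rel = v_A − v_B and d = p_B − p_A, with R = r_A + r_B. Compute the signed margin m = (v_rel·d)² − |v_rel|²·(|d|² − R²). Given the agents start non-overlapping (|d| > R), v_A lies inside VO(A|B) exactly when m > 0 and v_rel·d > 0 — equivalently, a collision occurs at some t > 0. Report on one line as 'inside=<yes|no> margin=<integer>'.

d = (-3, 13),  |d|² = 178;  R = 7+3 = 10,  c = 178−10² = 78
v_rel = (8, 4),  |v_rel|² = 80;  v_rel·d = (8)·(-3) + (4)·(13) = 28
80·t² − 56·t + 78 = 0  ⇒  m = 28² − 80·78 = -5456
m = -5456 < 0,  v_rel·d = 28 > 0  ⇒  outside

inside=no margin=-5456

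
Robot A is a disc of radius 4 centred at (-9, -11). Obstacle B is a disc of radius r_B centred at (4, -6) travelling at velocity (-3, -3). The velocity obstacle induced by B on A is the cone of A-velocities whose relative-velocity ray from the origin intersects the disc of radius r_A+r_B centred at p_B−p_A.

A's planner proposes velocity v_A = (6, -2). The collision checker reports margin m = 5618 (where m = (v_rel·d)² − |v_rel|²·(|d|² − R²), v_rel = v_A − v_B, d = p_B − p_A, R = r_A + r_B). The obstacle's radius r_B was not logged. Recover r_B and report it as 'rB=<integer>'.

m = 5618
d = (13, 5);  v_rel = (9, 1),  |v_rel|² = 82
v_rel×d = (9)·(5) − (1)·(13) = 32
since m = R²·82 − 32²:  R² = (1024 + 5618) / 82 = 81
R = √81 = 9  ⇒  r_B = 9 − 4 = 5

rB=5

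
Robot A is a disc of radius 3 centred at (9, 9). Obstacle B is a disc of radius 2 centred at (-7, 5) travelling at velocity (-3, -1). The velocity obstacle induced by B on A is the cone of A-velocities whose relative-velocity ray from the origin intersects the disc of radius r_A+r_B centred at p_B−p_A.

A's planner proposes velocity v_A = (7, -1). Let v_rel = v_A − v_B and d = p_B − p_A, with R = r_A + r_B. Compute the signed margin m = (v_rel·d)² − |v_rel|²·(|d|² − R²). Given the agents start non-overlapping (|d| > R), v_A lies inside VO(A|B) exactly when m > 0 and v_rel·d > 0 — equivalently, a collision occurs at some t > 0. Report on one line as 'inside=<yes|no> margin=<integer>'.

d = (-16, -4),  |d|² = 272;  R = 3+2 = 5,  c = 272−5² = 247
v_rel = (10, 0),  |v_rel|² = 100;  v_rel·d = (10)·(-16) + (0)·(-4) = -160
100·t² + 320·t + 247 = 0  ⇒  m = (-160)² − 100·247 = 900
m = 900 > 0,  v_rel·d = -160 < 0  ⇒  outside

inside=no margin=900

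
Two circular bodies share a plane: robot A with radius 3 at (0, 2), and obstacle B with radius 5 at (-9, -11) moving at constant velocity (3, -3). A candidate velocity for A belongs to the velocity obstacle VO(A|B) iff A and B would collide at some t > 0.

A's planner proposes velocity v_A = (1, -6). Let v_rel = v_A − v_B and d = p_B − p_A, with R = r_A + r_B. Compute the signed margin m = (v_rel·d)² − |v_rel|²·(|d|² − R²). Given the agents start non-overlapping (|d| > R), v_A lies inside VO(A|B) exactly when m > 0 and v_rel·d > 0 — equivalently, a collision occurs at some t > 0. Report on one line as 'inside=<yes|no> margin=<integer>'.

d = (-9, -13),  |d|² = 250;  R = 3+5 = 8,  c = 250−8² = 186
v_rel = (-2, -3),  |v_rel|² = 13;  v_rel·d = (-2)·(-9) + (-3)·(-13) = 57
13·t² − 114·t + 186 = 0  ⇒  m = 57² − 13·186 = 831
m = 831 > 0,  v_rel·d = 57 > 0  ⇒  inside

inside=yes margin=831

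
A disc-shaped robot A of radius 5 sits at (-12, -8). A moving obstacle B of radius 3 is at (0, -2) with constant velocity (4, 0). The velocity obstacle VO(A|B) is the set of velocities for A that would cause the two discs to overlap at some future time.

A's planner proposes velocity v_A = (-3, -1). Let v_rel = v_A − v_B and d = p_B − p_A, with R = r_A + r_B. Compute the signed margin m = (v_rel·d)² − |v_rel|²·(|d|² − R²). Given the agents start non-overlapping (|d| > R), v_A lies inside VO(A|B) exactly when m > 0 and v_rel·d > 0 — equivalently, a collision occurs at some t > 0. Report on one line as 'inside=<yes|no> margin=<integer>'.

d = (12, 6),  |d|² = 180;  R = 5+3 = 8,  c = 180−8² = 116
v_rel = (-7, -1),  |v_rel|² = 50;  v_rel·d = (-7)·(12) + (-1)·(6) = -90
50·t² + 180·t + 116 = 0  ⇒  m = (-90)² − 50·116 = 2300
m = 2300 > 0,  v_rel·d = -90 < 0  ⇒  outside

inside=no margin=2300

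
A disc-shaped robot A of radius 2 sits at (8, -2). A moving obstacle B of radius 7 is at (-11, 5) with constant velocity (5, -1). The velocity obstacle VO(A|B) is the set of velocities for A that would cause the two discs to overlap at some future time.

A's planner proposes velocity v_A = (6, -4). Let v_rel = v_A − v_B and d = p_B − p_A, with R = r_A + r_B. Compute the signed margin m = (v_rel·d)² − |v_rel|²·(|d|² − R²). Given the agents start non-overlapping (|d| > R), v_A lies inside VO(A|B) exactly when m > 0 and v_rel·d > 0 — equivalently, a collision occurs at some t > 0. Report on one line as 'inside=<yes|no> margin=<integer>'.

d = (-19, 7),  |d|² = 410;  R = 2+7 = 9,  c = 410−9² = 329
v_rel = (1, -3),  |v_rel|² = 10;  v_rel·d = (1)·(-19) + (-3)·(7) = -40
10·t² + 80·t + 329 = 0  ⇒  m = (-40)² − 10·329 = -1690
m = -1690 < 0,  v_rel·d = -40 < 0  ⇒  outside

inside=no margin=-1690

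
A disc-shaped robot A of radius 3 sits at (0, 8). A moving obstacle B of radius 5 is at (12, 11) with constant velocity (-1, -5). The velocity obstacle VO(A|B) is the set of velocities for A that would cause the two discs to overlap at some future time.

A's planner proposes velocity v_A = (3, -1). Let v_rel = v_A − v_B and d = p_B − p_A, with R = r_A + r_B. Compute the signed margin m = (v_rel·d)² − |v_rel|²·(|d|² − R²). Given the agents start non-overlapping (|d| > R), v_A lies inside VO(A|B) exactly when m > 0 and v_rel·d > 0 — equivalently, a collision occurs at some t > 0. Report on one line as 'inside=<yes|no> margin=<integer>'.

d = (12, 3),  |d|² = 153;  R = 3+5 = 8,  c = 153−8² = 89
v_rel = (4, 4),  |v_rel|² = 32;  v_rel·d = (4)·(12) + (4)·(3) = 60
32·t² − 120·t + 89 = 0  ⇒  m = 60² − 32·89 = 752
m = 752 > 0,  v_rel·d = 60 > 0  ⇒  inside

inside=yes margin=752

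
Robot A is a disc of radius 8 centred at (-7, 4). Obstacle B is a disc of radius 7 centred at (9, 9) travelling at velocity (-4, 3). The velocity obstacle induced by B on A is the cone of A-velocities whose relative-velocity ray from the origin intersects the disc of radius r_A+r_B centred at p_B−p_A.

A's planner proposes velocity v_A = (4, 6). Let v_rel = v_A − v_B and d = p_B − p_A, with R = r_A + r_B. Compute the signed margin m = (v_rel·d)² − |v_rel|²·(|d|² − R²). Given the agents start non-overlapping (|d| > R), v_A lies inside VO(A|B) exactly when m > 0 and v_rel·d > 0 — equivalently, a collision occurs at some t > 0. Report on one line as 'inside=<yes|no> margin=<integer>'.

d = (16, 5),  |d|² = 281;  R = 8+7 = 15,  c = 281−15² = 56
v_rel = (8, 3),  |v_rel|² = 73;  v_rel·d = (8)·(16) + (3)·(5) = 143
73·t² − 286·t + 56 = 0  ⇒  m = 143² − 73·56 = 16361
m = 16361 > 0,  v_rel·d = 143 > 0  ⇒  inside

inside=yes margin=16361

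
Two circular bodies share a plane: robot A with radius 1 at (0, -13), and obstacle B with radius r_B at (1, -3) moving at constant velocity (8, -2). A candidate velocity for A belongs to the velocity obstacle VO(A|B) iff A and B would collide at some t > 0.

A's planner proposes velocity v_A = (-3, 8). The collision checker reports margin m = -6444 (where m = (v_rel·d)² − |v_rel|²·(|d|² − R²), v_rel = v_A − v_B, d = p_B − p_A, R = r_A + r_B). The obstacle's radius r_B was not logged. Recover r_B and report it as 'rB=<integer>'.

m = -6444
d = (1, 10);  v_rel = (-11, 10),  |v_rel|² = 221
v_rel×d = (-11)·(10) − (10)·(1) = -120
since m = R²·221 − (-120)²:  R² = (14400 + -6444) / 221 = 36
R = √36 = 6  ⇒  r_B = 6 − 1 = 5

rB=5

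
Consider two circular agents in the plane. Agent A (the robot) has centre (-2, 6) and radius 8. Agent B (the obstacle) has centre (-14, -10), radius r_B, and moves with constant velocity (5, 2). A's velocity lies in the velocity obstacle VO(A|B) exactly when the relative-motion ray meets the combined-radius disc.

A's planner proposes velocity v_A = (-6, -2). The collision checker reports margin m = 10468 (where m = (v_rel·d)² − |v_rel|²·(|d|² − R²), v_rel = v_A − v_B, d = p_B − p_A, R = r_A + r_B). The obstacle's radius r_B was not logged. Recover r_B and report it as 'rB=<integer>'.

m = 10468
d = (-12, -16);  v_rel = (-11, -4),  |v_rel|² = 137
v_rel×d = (-11)·(-16) − (-4)·(-12) = 128
since m = R²·137 − 128²:  R² = (16384 + 10468) / 137 = 196
R = √196 = 14  ⇒  r_B = 14 − 8 = 6

rB=6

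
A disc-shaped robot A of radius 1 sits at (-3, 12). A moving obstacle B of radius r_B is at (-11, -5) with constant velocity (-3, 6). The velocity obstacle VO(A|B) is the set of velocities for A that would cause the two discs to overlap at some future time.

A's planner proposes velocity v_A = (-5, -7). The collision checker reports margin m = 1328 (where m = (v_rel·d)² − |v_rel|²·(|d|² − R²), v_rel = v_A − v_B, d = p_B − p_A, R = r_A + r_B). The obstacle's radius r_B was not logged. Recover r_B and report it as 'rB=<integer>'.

m = 1328
d = (-8, -17);  v_rel = (-2, -13),  |v_rel|² = 173
v_rel×d = (-2)·(-17) − (-13)·(-8) = -70
since m = R²·173 − (-70)²:  R² = (4900 + 1328) / 173 = 36
R = √36 = 6  ⇒  r_B = 6 − 1 = 5

rB=5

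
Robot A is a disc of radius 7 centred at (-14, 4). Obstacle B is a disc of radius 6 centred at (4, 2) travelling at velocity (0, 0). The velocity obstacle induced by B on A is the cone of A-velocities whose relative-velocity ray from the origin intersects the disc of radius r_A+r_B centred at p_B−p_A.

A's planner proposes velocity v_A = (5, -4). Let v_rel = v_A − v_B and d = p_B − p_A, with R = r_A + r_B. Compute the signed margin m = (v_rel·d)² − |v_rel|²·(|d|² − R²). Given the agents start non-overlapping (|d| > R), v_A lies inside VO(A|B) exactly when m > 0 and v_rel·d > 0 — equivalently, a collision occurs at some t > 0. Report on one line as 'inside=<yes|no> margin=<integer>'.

d = (18, -2),  |d|² = 328;  R = 7+6 = 13,  c = 328−13² = 159
v_rel = (5, -4),  |v_rel|² = 41;  v_rel·d = (5)·(18) + (-4)·(-2) = 98
41·t² − 196·t + 159 = 0  ⇒  m = 98² − 41·159 = 3085
m = 3085 > 0,  v_rel·d = 98 > 0  ⇒  inside

inside=yes margin=3085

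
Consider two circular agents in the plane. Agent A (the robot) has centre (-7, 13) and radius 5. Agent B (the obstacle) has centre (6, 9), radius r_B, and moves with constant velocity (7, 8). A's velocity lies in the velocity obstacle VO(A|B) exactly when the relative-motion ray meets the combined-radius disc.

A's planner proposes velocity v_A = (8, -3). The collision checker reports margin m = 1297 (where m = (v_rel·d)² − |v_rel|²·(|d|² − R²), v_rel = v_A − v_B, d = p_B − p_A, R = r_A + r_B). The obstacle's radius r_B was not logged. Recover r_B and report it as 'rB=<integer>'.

m = 1297
d = (13, -4);  v_rel = (1, -11),  |v_rel|² = 122
v_rel×d = (1)·(-4) − (-11)·(13) = 139
since m = R²·122 − 139²:  R² = (19321 + 1297) / 122 = 169
R = √169 = 13  ⇒  r_B = 13 − 5 = 8

rB=8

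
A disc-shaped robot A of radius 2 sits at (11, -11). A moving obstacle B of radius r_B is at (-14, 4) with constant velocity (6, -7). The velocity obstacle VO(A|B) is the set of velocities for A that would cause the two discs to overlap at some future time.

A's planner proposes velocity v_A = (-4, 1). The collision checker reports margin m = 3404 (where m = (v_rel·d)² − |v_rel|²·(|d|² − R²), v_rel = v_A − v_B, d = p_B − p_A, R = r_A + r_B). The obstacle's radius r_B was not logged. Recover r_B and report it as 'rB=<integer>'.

m = 3404
d = (-25, 15);  v_rel = (-10, 8),  |v_rel|² = 164
v_rel×d = (-10)·(15) − (8)·(-25) = 50
since m = R²·164 − 50²:  R² = (2500 + 3404) / 164 = 36
R = √36 = 6  ⇒  r_B = 6 − 2 = 4

rB=4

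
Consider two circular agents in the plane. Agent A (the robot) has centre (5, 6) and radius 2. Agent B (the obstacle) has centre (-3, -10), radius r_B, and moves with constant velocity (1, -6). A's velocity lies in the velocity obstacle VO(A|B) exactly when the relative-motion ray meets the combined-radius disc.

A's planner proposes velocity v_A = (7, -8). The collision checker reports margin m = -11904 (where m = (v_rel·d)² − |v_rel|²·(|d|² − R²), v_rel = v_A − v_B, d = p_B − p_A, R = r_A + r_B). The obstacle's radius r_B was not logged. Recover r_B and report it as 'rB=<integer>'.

m = -11904
d = (-8, -16);  v_rel = (6, -2),  |v_rel|² = 40
v_rel×d = (6)·(-16) − (-2)·(-8) = -112
since m = R²·40 − (-112)²:  R² = (12544 + -11904) / 40 = 16
R = √16 = 4  ⇒  r_B = 4 − 2 = 2

rB=2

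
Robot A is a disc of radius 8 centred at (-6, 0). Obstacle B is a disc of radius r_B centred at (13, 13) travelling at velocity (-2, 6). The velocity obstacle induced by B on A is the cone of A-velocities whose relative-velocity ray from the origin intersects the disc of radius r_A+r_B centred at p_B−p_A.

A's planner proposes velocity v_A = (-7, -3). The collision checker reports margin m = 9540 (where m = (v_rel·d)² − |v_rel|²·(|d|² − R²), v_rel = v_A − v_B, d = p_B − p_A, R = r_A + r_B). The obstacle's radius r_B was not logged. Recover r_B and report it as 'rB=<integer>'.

m = 9540
d = (19, 13);  v_rel = (-5, -9),  |v_rel|² = 106
v_rel×d = (-5)·(13) − (-9)·(19) = 106
since m = R²·106 − 106²:  R² = (11236 + 9540) / 106 = 196
R = √196 = 14  ⇒  r_B = 14 − 8 = 6

rB=6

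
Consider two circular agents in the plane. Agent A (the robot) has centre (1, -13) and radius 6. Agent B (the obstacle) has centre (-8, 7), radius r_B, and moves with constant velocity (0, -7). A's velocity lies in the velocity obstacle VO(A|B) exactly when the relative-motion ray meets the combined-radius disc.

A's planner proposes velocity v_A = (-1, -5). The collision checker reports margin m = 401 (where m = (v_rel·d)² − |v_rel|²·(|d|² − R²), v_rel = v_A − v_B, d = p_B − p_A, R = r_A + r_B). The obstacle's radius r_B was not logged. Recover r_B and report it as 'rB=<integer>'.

m = 401
d = (-9, 20);  v_rel = (-1, 2),  |v_rel|² = 5
v_rel×d = (-1)·(20) − (2)·(-9) = -2
since m = R²·5 − (-2)²:  R² = (4 + 401) / 5 = 81
R = √81 = 9  ⇒  r_B = 9 − 6 = 3

rB=3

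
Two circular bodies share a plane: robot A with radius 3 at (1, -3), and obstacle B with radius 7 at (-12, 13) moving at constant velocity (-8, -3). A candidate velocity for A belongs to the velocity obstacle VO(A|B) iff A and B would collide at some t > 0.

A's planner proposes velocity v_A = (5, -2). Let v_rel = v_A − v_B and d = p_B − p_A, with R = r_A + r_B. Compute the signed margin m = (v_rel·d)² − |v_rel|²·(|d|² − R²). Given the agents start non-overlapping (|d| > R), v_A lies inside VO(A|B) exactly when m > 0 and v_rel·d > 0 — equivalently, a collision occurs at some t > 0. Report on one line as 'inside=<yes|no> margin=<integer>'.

d = (-13, 16),  |d|² = 425;  R = 3+7 = 10,  c = 425−10² = 325
v_rel = (13, 1),  |v_rel|² = 170;  v_rel·d = (13)·(-13) + (1)·(16) = -153
170·t² + 306·t + 325 = 0  ⇒  m = (-153)² − 170·325 = -31841
m = -31841 < 0,  v_rel·d = -153 < 0  ⇒  outside

inside=no margin=-31841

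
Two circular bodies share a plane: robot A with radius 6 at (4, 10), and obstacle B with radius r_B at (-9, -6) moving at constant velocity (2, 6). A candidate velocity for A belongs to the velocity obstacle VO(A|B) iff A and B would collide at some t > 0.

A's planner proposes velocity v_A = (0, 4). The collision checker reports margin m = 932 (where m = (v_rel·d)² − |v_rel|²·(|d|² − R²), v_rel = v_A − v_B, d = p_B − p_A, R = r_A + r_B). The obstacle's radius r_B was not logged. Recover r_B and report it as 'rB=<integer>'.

m = 932
d = (-13, -16);  v_rel = (-2, -2),  |v_rel|² = 8
v_rel×d = (-2)·(-16) − (-2)·(-13) = 6
since m = R²·8 − 6²:  R² = (36 + 932) / 8 = 121
R = √121 = 11  ⇒  r_B = 11 − 6 = 5

rB=5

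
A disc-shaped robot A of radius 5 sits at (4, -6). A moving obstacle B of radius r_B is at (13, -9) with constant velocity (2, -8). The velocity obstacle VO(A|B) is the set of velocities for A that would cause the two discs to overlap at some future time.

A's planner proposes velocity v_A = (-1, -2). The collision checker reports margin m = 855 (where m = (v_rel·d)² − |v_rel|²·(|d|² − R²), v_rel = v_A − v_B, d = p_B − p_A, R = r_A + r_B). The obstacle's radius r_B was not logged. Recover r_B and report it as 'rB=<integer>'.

m = 855
d = (9, -3);  v_rel = (-3, 6),  |v_rel|² = 45
v_rel×d = (-3)·(-3) − (6)·(9) = -45
since m = R²·45 − (-45)²:  R² = (2025 + 855) / 45 = 64
R = √64 = 8  ⇒  r_B = 8 − 5 = 3

rB=3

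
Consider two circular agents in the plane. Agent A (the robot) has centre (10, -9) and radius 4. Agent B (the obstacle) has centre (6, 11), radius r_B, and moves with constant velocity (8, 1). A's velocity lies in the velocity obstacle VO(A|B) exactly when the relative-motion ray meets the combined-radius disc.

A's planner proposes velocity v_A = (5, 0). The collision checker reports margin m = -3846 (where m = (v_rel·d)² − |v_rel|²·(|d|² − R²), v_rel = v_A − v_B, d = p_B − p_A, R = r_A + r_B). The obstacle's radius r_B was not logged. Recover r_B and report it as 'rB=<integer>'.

m = -3846
d = (-4, 20);  v_rel = (-3, -1),  |v_rel|² = 10
v_rel×d = (-3)·(20) − (-1)·(-4) = -64
since m = R²·10 − (-64)²:  R² = (4096 + -3846) / 10 = 25
R = √25 = 5  ⇒  r_B = 5 − 4 = 1

rB=1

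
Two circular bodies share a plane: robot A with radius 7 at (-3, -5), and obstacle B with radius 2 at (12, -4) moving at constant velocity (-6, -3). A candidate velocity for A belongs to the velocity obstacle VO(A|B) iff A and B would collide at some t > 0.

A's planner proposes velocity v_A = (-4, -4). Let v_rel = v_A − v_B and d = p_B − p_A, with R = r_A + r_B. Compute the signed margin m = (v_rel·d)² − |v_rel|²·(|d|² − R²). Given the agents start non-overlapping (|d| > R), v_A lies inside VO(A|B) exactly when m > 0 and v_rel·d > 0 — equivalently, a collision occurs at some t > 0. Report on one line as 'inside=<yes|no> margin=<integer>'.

d = (15, 1),  |d|² = 226;  R = 7+2 = 9,  c = 226−9² = 145
v_rel = (2, -1),  |v_rel|² = 5;  v_rel·d = (2)·(15) + (-1)·(1) = 29
5·t² − 58·t + 145 = 0  ⇒  m = 29² − 5·145 = 116
m = 116 > 0,  v_rel·d = 29 > 0  ⇒  inside

inside=yes margin=116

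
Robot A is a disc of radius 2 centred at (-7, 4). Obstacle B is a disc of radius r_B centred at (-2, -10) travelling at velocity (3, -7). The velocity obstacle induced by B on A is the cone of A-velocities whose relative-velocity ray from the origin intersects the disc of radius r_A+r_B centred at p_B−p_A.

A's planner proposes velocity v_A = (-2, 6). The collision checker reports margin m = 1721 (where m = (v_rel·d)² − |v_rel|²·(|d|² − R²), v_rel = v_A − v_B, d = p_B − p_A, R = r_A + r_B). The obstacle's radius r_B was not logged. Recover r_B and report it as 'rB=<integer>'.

m = 1721
d = (5, -14);  v_rel = (-5, 13),  |v_rel|² = 194
v_rel×d = (-5)·(-14) − (13)·(5) = 5
since m = R²·194 − 5²:  R² = (25 + 1721) / 194 = 9
R = √9 = 3  ⇒  r_B = 3 − 2 = 1

rB=1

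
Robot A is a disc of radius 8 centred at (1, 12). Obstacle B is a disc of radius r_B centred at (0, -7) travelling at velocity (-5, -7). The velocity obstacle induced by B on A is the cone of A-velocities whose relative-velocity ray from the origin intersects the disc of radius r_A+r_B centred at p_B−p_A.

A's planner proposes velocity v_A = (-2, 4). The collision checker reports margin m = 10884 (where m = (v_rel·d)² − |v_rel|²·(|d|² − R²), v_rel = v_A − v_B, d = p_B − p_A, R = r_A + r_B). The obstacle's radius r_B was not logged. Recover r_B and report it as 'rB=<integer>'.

m = 10884
d = (-1, -19);  v_rel = (3, 11),  |v_rel|² = 130
v_rel×d = (3)·(-19) − (11)·(-1) = -46
since m = R²·130 − (-46)²:  R² = (2116 + 10884) / 130 = 100
R = √100 = 10  ⇒  r_B = 10 − 8 = 2

rB=2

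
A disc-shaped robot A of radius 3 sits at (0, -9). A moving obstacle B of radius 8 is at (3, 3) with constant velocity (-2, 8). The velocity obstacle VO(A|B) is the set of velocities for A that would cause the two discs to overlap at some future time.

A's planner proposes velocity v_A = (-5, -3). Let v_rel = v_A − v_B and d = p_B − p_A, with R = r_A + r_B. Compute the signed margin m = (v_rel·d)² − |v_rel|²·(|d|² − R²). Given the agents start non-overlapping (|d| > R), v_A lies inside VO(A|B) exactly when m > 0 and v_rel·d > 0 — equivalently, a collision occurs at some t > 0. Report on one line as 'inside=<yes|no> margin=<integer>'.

d = (3, 12),  |d|² = 153;  R = 3+8 = 11,  c = 153−11² = 32
v_rel = (-3, -11),  |v_rel|² = 130;  v_rel·d = (-3)·(3) + (-11)·(12) = -141
130·t² + 282·t + 32 = 0  ⇒  m = (-141)² − 130·32 = 15721
m = 15721 > 0,  v_rel·d = -141 < 0  ⇒  outside

inside=no margin=15721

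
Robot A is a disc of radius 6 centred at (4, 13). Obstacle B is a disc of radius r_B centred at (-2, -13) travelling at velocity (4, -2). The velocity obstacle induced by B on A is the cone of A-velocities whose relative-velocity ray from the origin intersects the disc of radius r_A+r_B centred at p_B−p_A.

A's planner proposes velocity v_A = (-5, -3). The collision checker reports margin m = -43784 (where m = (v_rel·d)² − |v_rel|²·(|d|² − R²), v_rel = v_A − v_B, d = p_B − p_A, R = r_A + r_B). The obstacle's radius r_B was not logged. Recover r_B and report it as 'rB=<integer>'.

m = -43784
d = (-6, -26);  v_rel = (-9, -1),  |v_rel|² = 82
v_rel×d = (-9)·(-26) − (-1)·(-6) = 228
since m = R²·82 − 228²:  R² = (51984 + -43784) / 82 = 100
R = √100 = 10  ⇒  r_B = 10 − 6 = 4

rB=4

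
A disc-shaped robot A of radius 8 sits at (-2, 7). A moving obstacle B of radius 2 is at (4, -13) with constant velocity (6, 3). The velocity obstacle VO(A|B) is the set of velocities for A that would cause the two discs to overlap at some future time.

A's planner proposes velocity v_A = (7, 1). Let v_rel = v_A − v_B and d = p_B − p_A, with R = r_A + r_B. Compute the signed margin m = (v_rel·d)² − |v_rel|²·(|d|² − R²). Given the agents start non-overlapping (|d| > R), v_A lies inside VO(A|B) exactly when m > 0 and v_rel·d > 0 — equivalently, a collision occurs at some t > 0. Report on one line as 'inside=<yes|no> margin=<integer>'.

d = (6, -20),  |d|² = 436;  R = 8+2 = 10,  c = 436−10² = 336
v_rel = (1, -2),  |v_rel|² = 5;  v_rel·d = (1)·(6) + (-2)·(-20) = 46
5·t² − 92·t + 336 = 0  ⇒  m = 46² − 5·336 = 436
m = 436 > 0,  v_rel·d = 46 > 0  ⇒  inside

inside=yes margin=436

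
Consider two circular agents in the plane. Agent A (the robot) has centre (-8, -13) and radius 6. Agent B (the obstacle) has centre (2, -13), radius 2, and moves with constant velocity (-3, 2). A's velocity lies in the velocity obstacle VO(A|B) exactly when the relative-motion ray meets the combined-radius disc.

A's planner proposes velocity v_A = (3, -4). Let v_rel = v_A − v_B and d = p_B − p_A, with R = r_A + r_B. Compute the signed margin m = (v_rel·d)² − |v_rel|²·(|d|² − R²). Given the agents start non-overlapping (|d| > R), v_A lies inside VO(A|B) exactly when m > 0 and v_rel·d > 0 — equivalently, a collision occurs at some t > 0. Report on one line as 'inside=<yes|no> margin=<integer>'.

d = (10, 0),  |d|² = 100;  R = 6+2 = 8,  c = 100−8² = 36
v_rel = (6, -6),  |v_rel|² = 72;  v_rel·d = (6)·(10) + (-6)·(0) = 60
72·t² − 120·t + 36 = 0  ⇒  m = 60² − 72·36 = 1008
m = 1008 > 0,  v_rel·d = 60 > 0  ⇒  inside

inside=yes margin=1008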